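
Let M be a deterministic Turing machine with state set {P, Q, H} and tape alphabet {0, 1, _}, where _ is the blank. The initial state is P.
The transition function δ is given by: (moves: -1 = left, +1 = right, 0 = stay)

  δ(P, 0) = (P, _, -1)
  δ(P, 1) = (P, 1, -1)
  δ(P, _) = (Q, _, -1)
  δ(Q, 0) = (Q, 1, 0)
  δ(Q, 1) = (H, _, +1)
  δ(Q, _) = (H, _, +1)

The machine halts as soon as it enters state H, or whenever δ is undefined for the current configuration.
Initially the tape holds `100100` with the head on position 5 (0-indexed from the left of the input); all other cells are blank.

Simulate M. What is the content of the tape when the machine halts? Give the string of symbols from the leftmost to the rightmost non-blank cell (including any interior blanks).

1__1

P | __10010[0]   read 0 → write _, move -1, go to P
P | __1001[0]_   read 0 → write _, move -1, go to P
P | __100[1]__   read 1 → write 1, move -1, go to P
P | __10[0]1__   read 0 → write _, move -1, go to P
P | __1[0]_1__   read 0 → write _, move -1, go to P
P | __[1]__1__   read 1 → write 1, move -1, go to P
P | _[_]1__1__   read _ → write _, move -1, go to Q
Q | [_]_1__1__   read _ → write _, move +1, go to H
H | _[_]1__1__
The non-blank tape span at halt is 1__1.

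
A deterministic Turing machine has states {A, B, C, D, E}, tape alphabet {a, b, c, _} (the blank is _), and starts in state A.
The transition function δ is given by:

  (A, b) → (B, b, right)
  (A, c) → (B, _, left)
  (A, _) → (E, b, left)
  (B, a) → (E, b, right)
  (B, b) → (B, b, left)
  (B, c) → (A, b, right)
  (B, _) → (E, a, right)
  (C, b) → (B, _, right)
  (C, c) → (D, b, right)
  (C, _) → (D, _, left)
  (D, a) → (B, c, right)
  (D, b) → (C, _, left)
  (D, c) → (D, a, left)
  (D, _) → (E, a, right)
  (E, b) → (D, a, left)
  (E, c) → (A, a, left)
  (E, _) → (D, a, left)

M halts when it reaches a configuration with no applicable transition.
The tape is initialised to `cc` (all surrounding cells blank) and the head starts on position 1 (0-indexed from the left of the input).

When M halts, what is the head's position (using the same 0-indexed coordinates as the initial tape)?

A | _c[c]   read c → write _, move left, go to B
B | _[c]_   read c → write b, move right, go to A
A | _b[_]   read _ → write b, move left, go to E
E | _[b]b   read b → write a, move left, go to D
D | [_]ab   read _ → write a, move right, go to E
E | a[a]b
At halt the head is at cell 0.

0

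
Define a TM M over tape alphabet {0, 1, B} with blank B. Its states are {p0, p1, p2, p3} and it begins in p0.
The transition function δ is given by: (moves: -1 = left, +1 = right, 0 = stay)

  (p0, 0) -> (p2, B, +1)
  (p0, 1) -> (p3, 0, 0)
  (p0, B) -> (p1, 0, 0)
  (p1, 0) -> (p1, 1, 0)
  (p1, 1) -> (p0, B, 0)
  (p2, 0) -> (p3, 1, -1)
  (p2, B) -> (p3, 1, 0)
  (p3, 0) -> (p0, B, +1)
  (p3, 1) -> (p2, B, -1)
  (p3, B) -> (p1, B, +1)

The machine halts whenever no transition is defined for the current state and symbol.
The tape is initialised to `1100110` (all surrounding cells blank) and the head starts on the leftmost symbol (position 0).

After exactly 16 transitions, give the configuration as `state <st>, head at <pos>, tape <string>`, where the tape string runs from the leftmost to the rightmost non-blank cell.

state=p0 head=0 tape=[1]100110   (p0,1)→(p3,0,0)
state=p3 head=0 tape=[0]100110   (p3,0)→(p0,B,+1)
state=p0 head=1 tape=B[1]00110   (p0,1)→(p3,0,0)
state=p3 head=1 tape=B[0]00110   (p3,0)→(p0,B,+1)
state=p0 head=2 tape=BB[0]0110   (p0,0)→(p2,B,+1)
state=p2 head=3 tape=BBB[0]110   (p2,0)→(p3,1,-1)
state=p3 head=2 tape=BB[B]1110   (p3,B)→(p1,B,+1)
state=p1 head=3 tape=BBB[1]110   (p1,1)→(p0,B,0)
state=p0 head=3 tape=BBB[B]110   (p0,B)→(p1,0,0)
state=p1 head=3 tape=BBB[0]110   (p1,0)→(p1,1,0)
state=p1 head=3 tape=BBB[1]110   (p1,1)→(p0,B,0)
state=p0 head=3 tape=BBB[B]110   (p0,B)→(p1,0,0)
state=p1 head=3 tape=BBB[0]110   (p1,0)→(p1,1,0)
state=p1 head=3 tape=BBB[1]110   (p1,1)→(p0,B,0)
state=p0 head=3 tape=BBB[B]110   (p0,B)→(p1,0,0)
state=p1 head=3 tape=BBB[0]110   (p1,0)→(p1,1,0)
state=p1 head=3 tape=BBB[1]110
After 16 steps: state p1, head at 3, tape 1110.

state p1, head at 3, tape 1110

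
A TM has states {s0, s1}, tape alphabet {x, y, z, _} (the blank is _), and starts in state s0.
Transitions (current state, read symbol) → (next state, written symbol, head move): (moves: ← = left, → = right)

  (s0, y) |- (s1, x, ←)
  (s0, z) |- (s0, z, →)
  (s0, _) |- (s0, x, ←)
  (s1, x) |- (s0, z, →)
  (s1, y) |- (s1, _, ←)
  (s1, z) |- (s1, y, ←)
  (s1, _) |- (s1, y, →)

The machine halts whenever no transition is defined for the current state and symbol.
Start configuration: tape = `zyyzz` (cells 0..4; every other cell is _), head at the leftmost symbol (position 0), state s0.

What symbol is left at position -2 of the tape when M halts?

s0 | ____[z]yyzz_   read z → write z, move →, go to s0
s0 | ____z[y]yzz_   read y → write x, move ←, go to s1
s1 | ____[z]xyzz_   read z → write y, move ←, go to s1
s1 | ___[_]yxyzz_   read _ → write y, move →, go to s1
s1 | ___y[y]xyzz_   read y → write _, move ←, go to s1
s1 | ___[y]_xyzz_   read y → write _, move ←, go to s1
s1 | __[_]__xyzz_   read _ → write y, move →, go to s1
s1 | __y[_]_xyzz_   read _ → write y, move →, go to s1
s1 | __yy[_]xyzz_   read _ → write y, move →, go to s1
s1 | __yyy[x]yzz_   read x → write z, move →, go to s0
s0 | __yyyz[y]zz_   read y → write x, move ←, go to s1
s1 | __yyy[z]xzz_   read z → write y, move ←, go to s1
s1 | __yy[y]yxzz_   read y → write _, move ←, go to s1
s1 | __y[y]_yxzz_   read y → write _, move ←, go to s1
s1 | __[y]__yxzz_   read y → write _, move ←, go to s1
s1 | _[_]___yxzz_   read _ → write y, move →, go to s1
s1 | _y[_]__yxzz_   read _ → write y, move →, go to s1
s1 | _yy[_]_yxzz_   read _ → write y, move →, go to s1
s1 | _yyy[_]yxzz_   read _ → write y, move →, go to s1
s1 | _yyyy[y]xzz_   read y → write _, move ←, go to s1
s1 | _yyy[y]_xzz_   read y → write _, move ←, go to s1
s1 | _yy[y]__xzz_   read y → write _, move ←, go to s1
s1 | _y[y]___xzz_   read y → write _, move ←, go to s1
s1 | _[y]____xzz_   read y → write _, move ←, go to s1
s1 | [_]_____xzz_   read _ → write y, move →, go to s1
s1 | y[_]____xzz_   read _ → write y, move →, go to s1
s1 | yy[_]___xzz_   read _ → write y, move →, go to s1
s1 | yyy[_]__xzz_   read _ → write y, move →, go to s1
s1 | yyyy[_]_xzz_   read _ → write y, move →, go to s1
s1 | yyyyy[_]xzz_   read _ → write y, move →, go to s1
s1 | yyyyyy[x]zz_   read x → write z, move →, go to s0
s0 | yyyyyyz[z]z_   read z → write z, move →, go to s0
s0 | yyyyyyzz[z]_   read z → write z, move →, go to s0
s0 | yyyyyyzzz[_]   read _ → write x, move ←, go to s0
s0 | yyyyyyzz[z]x   read z → write z, move →, go to s0
s0 | yyyyyyzzz[x]
Cell -2 holds y when M halts.

y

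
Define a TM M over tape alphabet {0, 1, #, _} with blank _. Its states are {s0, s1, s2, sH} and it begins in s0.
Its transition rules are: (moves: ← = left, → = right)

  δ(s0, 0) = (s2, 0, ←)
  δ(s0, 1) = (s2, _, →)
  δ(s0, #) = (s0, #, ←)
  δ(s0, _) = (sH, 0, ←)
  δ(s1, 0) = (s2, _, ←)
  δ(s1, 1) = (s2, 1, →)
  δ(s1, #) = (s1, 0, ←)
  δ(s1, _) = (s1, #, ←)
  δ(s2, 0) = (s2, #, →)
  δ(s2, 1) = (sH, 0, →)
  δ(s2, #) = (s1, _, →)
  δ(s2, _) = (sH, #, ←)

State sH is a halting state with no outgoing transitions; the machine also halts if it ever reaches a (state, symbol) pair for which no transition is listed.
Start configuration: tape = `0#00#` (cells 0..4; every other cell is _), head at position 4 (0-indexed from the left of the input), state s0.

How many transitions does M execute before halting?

12

state=s0 head=4 tape=__0#00[#]_   (s0,#)→(s0,#,←)
state=s0 head=3 tape=__0#0[0]#_   (s0,0)→(s2,0,←)
state=s2 head=2 tape=__0#[0]0#_   (s2,0)→(s2,#,→)
state=s2 head=3 tape=__0##[0]#_   (s2,0)→(s2,#,→)
state=s2 head=4 tape=__0###[#]_   (s2,#)→(s1,_,→)
state=s1 head=5 tape=__0###_[_]   (s1,_)→(s1,#,←)
state=s1 head=4 tape=__0###[_]#   (s1,_)→(s1,#,←)
state=s1 head=3 tape=__0##[#]##   (s1,#)→(s1,0,←)
state=s1 head=2 tape=__0#[#]0##   (s1,#)→(s1,0,←)
state=s1 head=1 tape=__0[#]00##   (s1,#)→(s1,0,←)
state=s1 head=0 tape=__[0]000##   (s1,0)→(s2,_,←)
state=s2 head=-1 tape=_[_]_000##   (s2,_)→(sH,#,←)
state=sH head=-2 tape=[_]#_000##
M halts after 12 transitions.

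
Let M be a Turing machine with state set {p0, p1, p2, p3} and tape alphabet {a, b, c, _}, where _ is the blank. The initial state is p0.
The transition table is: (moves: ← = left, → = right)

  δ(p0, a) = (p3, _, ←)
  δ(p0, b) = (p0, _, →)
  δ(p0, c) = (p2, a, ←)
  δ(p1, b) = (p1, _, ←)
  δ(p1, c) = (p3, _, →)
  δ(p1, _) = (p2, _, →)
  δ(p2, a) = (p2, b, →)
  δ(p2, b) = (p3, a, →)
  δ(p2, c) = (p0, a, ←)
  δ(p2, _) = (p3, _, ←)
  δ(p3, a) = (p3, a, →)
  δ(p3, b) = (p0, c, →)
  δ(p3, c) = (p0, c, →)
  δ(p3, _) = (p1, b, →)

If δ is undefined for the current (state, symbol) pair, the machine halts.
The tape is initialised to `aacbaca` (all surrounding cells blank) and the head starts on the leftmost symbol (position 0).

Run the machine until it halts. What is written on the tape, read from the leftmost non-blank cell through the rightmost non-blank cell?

b_b_aac

state=p0 head=0 tape=_[a]acbaca   (p0,a)→(p3,_,←)
state=p3 head=-1 tape=[_]_acbaca   (p3,_)→(p1,b,→)
state=p1 head=0 tape=b[_]acbaca   (p1,_)→(p2,_,→)
state=p2 head=1 tape=b_[a]cbaca   (p2,a)→(p2,b,→)
state=p2 head=2 tape=b_b[c]baca   (p2,c)→(p0,a,←)
state=p0 head=1 tape=b_[b]abaca   (p0,b)→(p0,_,→)
state=p0 head=2 tape=b__[a]baca   (p0,a)→(p3,_,←)
state=p3 head=1 tape=b_[_]_baca   (p3,_)→(p1,b,→)
state=p1 head=2 tape=b_b[_]baca   (p1,_)→(p2,_,→)
state=p2 head=3 tape=b_b_[b]aca   (p2,b)→(p3,a,→)
state=p3 head=4 tape=b_b_a[a]ca   (p3,a)→(p3,a,→)
state=p3 head=5 tape=b_b_aa[c]a   (p3,c)→(p0,c,→)
state=p0 head=6 tape=b_b_aac[a]   (p0,a)→(p3,_,←)
state=p3 head=5 tape=b_b_aa[c]_   (p3,c)→(p0,c,→)
state=p0 head=6 tape=b_b_aac[_]
The non-blank tape span at halt is b_b_aac.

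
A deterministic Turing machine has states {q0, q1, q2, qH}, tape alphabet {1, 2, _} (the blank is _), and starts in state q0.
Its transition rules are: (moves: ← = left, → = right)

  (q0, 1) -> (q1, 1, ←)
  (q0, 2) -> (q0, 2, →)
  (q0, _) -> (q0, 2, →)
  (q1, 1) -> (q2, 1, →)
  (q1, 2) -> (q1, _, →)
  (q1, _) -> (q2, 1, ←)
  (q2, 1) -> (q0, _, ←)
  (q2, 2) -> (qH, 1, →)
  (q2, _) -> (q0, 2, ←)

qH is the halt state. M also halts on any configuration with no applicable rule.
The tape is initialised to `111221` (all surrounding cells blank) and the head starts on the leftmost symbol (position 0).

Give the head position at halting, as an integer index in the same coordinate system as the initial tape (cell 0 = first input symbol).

q0 | ___[1]11221   read 1 → write 1, move ←, go to q1
q1 | __[_]111221   read _ → write 1, move ←, go to q2
q2 | _[_]1111221   read _ → write 2, move ←, go to q0
q0 | [_]21111221   read _ → write 2, move →, go to q0
q0 | 2[2]1111221   read 2 → write 2, move →, go to q0
q0 | 22[1]111221   read 1 → write 1, move ←, go to q1
q1 | 2[2]1111221   read 2 → write _, move →, go to q1
q1 | 2_[1]111221   read 1 → write 1, move →, go to q2
q2 | 2_1[1]11221   read 1 → write _, move ←, go to q0
q0 | 2_[1]_11221   read 1 → write 1, move ←, go to q1
q1 | 2[_]1_11221   read _ → write 1, move ←, go to q2
q2 | [2]11_11221   read 2 → write 1, move →, go to qH
qH | 1[1]1_11221
At halt the head is at cell -2.

-2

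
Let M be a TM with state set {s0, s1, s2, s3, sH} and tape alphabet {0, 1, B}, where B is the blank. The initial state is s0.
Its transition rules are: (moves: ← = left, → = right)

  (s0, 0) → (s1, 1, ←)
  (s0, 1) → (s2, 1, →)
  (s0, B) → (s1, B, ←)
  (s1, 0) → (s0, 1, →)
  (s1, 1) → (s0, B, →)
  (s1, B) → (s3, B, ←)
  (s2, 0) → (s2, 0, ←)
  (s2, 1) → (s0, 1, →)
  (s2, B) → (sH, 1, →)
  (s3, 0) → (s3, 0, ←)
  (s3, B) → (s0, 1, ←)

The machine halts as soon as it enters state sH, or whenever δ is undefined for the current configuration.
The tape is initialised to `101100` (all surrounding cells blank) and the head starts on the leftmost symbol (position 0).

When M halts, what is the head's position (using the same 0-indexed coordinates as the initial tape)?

state=s0 head=0 tape=[1]01100BB   (s0,1)→(s2,1,→)
state=s2 head=1 tape=1[0]1100BB   (s2,0)→(s2,0,←)
state=s2 head=0 tape=[1]01100BB   (s2,1)→(s0,1,→)
state=s0 head=1 tape=1[0]1100BB   (s0,0)→(s1,1,←)
state=s1 head=0 tape=[1]11100BB   (s1,1)→(s0,B,→)
state=s0 head=1 tape=B[1]1100BB   (s0,1)→(s2,1,→)
state=s2 head=2 tape=B1[1]100BB   (s2,1)→(s0,1,→)
state=s0 head=3 tape=B11[1]00BB   (s0,1)→(s2,1,→)
state=s2 head=4 tape=B111[0]0BB   (s2,0)→(s2,0,←)
state=s2 head=3 tape=B11[1]00BB   (s2,1)→(s0,1,→)
state=s0 head=4 tape=B111[0]0BB   (s0,0)→(s1,1,←)
state=s1 head=3 tape=B11[1]10BB   (s1,1)→(s0,B,→)
state=s0 head=4 tape=B11B[1]0BB   (s0,1)→(s2,1,→)
state=s2 head=5 tape=B11B1[0]BB   (s2,0)→(s2,0,←)
state=s2 head=4 tape=B11B[1]0BB   (s2,1)→(s0,1,→)
state=s0 head=5 tape=B11B1[0]BB   (s0,0)→(s1,1,←)
state=s1 head=4 tape=B11B[1]1BB   (s1,1)→(s0,B,→)
state=s0 head=5 tape=B11BB[1]BB   (s0,1)→(s2,1,→)
state=s2 head=6 tape=B11BB1[B]B   (s2,B)→(sH,1,→)
state=sH head=7 tape=B11BB11[B]
At halt the head is at cell 7.

7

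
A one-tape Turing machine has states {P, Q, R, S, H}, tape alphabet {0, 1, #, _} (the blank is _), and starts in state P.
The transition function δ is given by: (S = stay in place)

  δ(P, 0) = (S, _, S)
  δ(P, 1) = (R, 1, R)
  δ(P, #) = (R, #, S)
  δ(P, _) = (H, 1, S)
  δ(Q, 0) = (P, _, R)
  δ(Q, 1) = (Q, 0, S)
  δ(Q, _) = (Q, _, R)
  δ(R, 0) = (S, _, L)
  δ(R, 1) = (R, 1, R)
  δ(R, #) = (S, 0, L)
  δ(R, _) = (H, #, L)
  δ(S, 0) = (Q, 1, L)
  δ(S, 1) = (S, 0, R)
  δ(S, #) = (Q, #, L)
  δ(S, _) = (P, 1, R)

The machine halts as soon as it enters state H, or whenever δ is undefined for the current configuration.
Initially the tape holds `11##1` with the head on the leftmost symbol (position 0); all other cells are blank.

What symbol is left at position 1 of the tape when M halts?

state=P head=0 tape=[1]1##1_   (P,1)→(R,1,R)
state=R head=1 tape=1[1]##1_   (R,1)→(R,1,R)
state=R head=2 tape=11[#]#1_   (R,#)→(S,0,L)
state=S head=1 tape=1[1]0#1_   (S,1)→(S,0,R)
state=S head=2 tape=10[0]#1_   (S,0)→(Q,1,L)
state=Q head=1 tape=1[0]1#1_   (Q,0)→(P,_,R)
state=P head=2 tape=1_[1]#1_   (P,1)→(R,1,R)
state=R head=3 tape=1_1[#]1_   (R,#)→(S,0,L)
state=S head=2 tape=1_[1]01_   (S,1)→(S,0,R)
state=S head=3 tape=1_0[0]1_   (S,0)→(Q,1,L)
state=Q head=2 tape=1_[0]11_   (Q,0)→(P,_,R)
state=P head=3 tape=1__[1]1_   (P,1)→(R,1,R)
state=R head=4 tape=1__1[1]_   (R,1)→(R,1,R)
state=R head=5 tape=1__11[_]   (R,_)→(H,#,L)
state=H head=4 tape=1__1[1]#
Cell 1 holds _ when M halts.

_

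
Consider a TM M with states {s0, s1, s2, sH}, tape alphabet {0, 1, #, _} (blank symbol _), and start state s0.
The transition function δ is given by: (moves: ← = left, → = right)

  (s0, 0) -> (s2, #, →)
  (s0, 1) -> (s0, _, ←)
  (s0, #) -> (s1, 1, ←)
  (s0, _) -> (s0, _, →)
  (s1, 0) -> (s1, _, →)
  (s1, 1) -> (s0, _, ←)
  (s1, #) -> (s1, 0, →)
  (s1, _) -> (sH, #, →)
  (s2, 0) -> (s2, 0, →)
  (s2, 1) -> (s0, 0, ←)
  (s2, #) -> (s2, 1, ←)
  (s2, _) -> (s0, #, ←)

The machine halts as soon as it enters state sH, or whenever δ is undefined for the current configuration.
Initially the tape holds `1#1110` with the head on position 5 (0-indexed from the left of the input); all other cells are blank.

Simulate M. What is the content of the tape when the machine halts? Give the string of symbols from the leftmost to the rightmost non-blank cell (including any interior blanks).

s0 | _1#111[0]_   read 0 → write #, move →, go to s2
s2 | _1#111#[_]   read _ → write #, move ←, go to s0
s0 | _1#111[#]#   read # → write 1, move ←, go to s1
s1 | _1#11[1]1#   read 1 → write _, move ←, go to s0
s0 | _1#1[1]_1#   read 1 → write _, move ←, go to s0
s0 | _1#[1]__1#   read 1 → write _, move ←, go to s0
s0 | _1[#]___1#   read # → write 1, move ←, go to s1
s1 | _[1]1___1#   read 1 → write _, move ←, go to s0
s0 | [_]_1___1#   read _ → write _, move →, go to s0
s0 | _[_]1___1#   read _ → write _, move →, go to s0
s0 | __[1]___1#   read 1 → write _, move ←, go to s0
s0 | _[_]____1#   read _ → write _, move →, go to s0
s0 | __[_]___1#   read _ → write _, move →, go to s0
s0 | ___[_]__1#   read _ → write _, move →, go to s0
s0 | ____[_]_1#   read _ → write _, move →, go to s0
s0 | _____[_]1#   read _ → write _, move →, go to s0
s0 | ______[1]#   read 1 → write _, move ←, go to s0
s0 | _____[_]_#   read _ → write _, move →, go to s0
s0 | ______[_]#   read _ → write _, move →, go to s0
s0 | _______[#]   read # → write 1, move ←, go to s1
s1 | ______[_]1   read _ → write #, move →, go to sH
sH | ______#[1]
The non-blank tape span at halt is #1.

#1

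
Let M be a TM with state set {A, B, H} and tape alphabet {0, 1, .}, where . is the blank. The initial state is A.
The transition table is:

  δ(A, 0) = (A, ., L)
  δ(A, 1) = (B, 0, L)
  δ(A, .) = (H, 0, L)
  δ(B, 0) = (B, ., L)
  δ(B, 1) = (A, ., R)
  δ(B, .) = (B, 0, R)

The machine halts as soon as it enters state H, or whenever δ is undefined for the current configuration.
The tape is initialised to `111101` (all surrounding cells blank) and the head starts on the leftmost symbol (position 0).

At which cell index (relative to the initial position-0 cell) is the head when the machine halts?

2

A | ...[1]11101   read 1 → write 0, move L, go to B
B | ..[.]011101   read . → write 0, move R, go to B
B | ..0[0]11101   read 0 → write ., move L, go to B
B | ..[0].11101   read 0 → write ., move L, go to B
B | .[.]..11101   read . → write 0, move R, go to B
B | .0[.].11101   read . → write 0, move R, go to B
B | .00[.]11101   read . → write 0, move R, go to B
B | .000[1]1101   read 1 → write ., move R, go to A
A | .000.[1]101   read 1 → write 0, move L, go to B
B | .000[.]0101   read . → write 0, move R, go to B
B | .0000[0]101   read 0 → write ., move L, go to B
B | .000[0].101   read 0 → write ., move L, go to B
B | .00[0]..101   read 0 → write ., move L, go to B
B | .0[0]...101   read 0 → write ., move L, go to B
B | .[0]....101   read 0 → write ., move L, go to B
B | [.].....101   read . → write 0, move R, go to B
B | 0[.]....101   read . → write 0, move R, go to B
B | 00[.]...101   read . → write 0, move R, go to B
B | 000[.]..101   read . → write 0, move R, go to B
B | 0000[.].101   read . → write 0, move R, go to B
B | 00000[.]101   read . → write 0, move R, go to B
B | 000000[1]01   read 1 → write ., move R, go to A
A | 000000.[0]1   read 0 → write ., move L, go to A
A | 000000[.].1   read . → write 0, move L, go to H
H | 00000[0]0.1
At halt the head is at cell 2.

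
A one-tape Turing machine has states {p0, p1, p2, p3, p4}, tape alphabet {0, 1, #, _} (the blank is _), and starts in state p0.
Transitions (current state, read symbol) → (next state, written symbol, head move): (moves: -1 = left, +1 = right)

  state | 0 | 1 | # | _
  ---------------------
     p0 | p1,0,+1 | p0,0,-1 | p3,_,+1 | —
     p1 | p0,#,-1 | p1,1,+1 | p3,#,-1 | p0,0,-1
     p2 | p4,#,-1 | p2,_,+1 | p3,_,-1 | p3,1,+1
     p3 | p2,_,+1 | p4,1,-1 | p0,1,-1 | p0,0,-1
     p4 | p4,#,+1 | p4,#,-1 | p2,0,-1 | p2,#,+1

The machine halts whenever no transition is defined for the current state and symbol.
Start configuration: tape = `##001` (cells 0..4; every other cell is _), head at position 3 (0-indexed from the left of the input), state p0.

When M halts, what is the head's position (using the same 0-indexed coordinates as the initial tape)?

2

state=p0 head=3 tape=##0[0]1_   (p0,0)→(p1,0,+1)
state=p1 head=4 tape=##00[1]_   (p1,1)→(p1,1,+1)
state=p1 head=5 tape=##001[_]   (p1,_)→(p0,0,-1)
state=p0 head=4 tape=##00[1]0   (p0,1)→(p0,0,-1)
state=p0 head=3 tape=##0[0]00   (p0,0)→(p1,0,+1)
state=p1 head=4 tape=##00[0]0   (p1,0)→(p0,#,-1)
state=p0 head=3 tape=##0[0]#0   (p0,0)→(p1,0,+1)
state=p1 head=4 tape=##00[#]0   (p1,#)→(p3,#,-1)
state=p3 head=3 tape=##0[0]#0   (p3,0)→(p2,_,+1)
state=p2 head=4 tape=##0_[#]0   (p2,#)→(p3,_,-1)
state=p3 head=3 tape=##0[_]_0   (p3,_)→(p0,0,-1)
state=p0 head=2 tape=##[0]0_0   (p0,0)→(p1,0,+1)
state=p1 head=3 tape=##0[0]_0   (p1,0)→(p0,#,-1)
state=p0 head=2 tape=##[0]#_0   (p0,0)→(p1,0,+1)
state=p1 head=3 tape=##0[#]_0   (p1,#)→(p3,#,-1)
state=p3 head=2 tape=##[0]#_0   (p3,0)→(p2,_,+1)
state=p2 head=3 tape=##_[#]_0   (p2,#)→(p3,_,-1)
state=p3 head=2 tape=##[_]__0   (p3,_)→(p0,0,-1)
state=p0 head=1 tape=#[#]0__0   (p0,#)→(p3,_,+1)
state=p3 head=2 tape=#_[0]__0   (p3,0)→(p2,_,+1)
state=p2 head=3 tape=#__[_]_0   (p2,_)→(p3,1,+1)
state=p3 head=4 tape=#__1[_]0   (p3,_)→(p0,0,-1)
state=p0 head=3 tape=#__[1]00   (p0,1)→(p0,0,-1)
state=p0 head=2 tape=#_[_]000
At halt the head is at cell 2.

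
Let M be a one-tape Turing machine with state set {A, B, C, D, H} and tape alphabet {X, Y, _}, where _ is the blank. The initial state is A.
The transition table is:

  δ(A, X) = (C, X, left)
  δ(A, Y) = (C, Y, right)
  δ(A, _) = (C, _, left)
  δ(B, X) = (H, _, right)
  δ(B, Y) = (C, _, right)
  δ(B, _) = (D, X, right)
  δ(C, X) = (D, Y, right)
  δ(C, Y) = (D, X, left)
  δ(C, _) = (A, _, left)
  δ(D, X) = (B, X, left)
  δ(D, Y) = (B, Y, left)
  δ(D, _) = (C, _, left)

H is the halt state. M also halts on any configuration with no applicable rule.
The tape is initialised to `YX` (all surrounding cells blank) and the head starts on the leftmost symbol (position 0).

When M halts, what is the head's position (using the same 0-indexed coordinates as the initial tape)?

state=A head=0 tape=_[Y]X_   (A,Y)→(C,Y,right)
state=C head=1 tape=_Y[X]_   (C,X)→(D,Y,right)
state=D head=2 tape=_YY[_]   (D,_)→(C,_,left)
state=C head=1 tape=_Y[Y]_   (C,Y)→(D,X,left)
state=D head=0 tape=_[Y]X_   (D,Y)→(B,Y,left)
state=B head=-1 tape=[_]YX_   (B,_)→(D,X,right)
state=D head=0 tape=X[Y]X_   (D,Y)→(B,Y,left)
state=B head=-1 tape=[X]YX_   (B,X)→(H,_,right)
state=H head=0 tape=_[Y]X_
At halt the head is at cell 0.

0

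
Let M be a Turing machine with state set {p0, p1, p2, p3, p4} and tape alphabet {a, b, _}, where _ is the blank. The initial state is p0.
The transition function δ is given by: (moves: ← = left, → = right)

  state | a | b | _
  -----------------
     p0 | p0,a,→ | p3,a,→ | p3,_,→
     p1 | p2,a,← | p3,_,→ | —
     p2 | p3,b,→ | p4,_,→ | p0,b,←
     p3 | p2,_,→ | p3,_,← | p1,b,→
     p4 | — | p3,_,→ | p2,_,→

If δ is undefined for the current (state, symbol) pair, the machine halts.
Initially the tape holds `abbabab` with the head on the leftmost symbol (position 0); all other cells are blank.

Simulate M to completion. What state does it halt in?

p1

p0 | [a]bbabab   read a → write a, move →, go to p0
p0 | a[b]babab   read b → write a, move →, go to p3
p3 | aa[b]abab   read b → write _, move ←, go to p3
p3 | a[a]_abab   read a → write _, move →, go to p2
p2 | a_[_]abab   read _ → write b, move ←, go to p0
p0 | a[_]babab   read _ → write _, move →, go to p3
p3 | a_[b]abab   read b → write _, move ←, go to p3
p3 | a[_]_abab   read _ → write b, move →, go to p1
p1 | ab[_]abab
No transition is defined for (p1, _); M halts in state p1.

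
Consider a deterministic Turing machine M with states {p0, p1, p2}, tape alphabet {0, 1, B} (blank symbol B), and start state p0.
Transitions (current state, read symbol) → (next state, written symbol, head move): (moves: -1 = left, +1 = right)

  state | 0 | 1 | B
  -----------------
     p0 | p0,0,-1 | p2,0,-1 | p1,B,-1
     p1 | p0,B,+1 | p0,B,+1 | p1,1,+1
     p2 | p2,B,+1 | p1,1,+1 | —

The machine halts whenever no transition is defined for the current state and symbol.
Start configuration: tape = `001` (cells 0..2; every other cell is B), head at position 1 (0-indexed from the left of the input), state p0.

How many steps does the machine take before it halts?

p0 | BB0[0]1   read 0 → write 0, move -1, go to p0
p0 | BB[0]01   read 0 → write 0, move -1, go to p0
p0 | B[B]001   read B → write B, move -1, go to p1
p1 | [B]B001   read B → write 1, move +1, go to p1
p1 | 1[B]001   read B → write 1, move +1, go to p1
p1 | 11[0]01   read 0 → write B, move +1, go to p0
p0 | 11B[0]1   read 0 → write 0, move -1, go to p0
p0 | 11[B]01   read B → write B, move -1, go to p1
p1 | 1[1]B01   read 1 → write B, move +1, go to p0
p0 | 1B[B]01   read B → write B, move -1, go to p1
p1 | 1[B]B01   read B → write 1, move +1, go to p1
p1 | 11[B]01   read B → write 1, move +1, go to p1
p1 | 111[0]1   read 0 → write B, move +1, go to p0
p0 | 111B[1]   read 1 → write 0, move -1, go to p2
p2 | 111[B]0
M halts after 14 transitions.

14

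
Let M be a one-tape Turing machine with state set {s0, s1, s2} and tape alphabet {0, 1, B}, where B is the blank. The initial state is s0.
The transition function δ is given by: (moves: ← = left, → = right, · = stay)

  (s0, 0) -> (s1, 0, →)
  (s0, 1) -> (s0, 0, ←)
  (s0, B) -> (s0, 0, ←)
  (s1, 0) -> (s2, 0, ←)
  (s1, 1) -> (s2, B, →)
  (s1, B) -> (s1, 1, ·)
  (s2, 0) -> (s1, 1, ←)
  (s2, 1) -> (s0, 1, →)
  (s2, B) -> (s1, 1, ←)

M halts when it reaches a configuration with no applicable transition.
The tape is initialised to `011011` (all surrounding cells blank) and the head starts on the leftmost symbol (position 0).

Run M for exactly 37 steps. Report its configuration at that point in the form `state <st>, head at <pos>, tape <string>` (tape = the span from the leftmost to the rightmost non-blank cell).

state s1, head at 5, tape 0BBBB11000

state=s0 head=0 tape=[0]11011BBBB   (s0,0)→(s1,0,→)
state=s1 head=1 tape=0[1]1011BBBB   (s1,1)→(s2,B,→)
state=s2 head=2 tape=0B[1]011BBBB   (s2,1)→(s0,1,→)
state=s0 head=3 tape=0B1[0]11BBBB   (s0,0)→(s1,0,→)
state=s1 head=4 tape=0B10[1]1BBBB   (s1,1)→(s2,B,→)
state=s2 head=5 tape=0B10B[1]BBBB   (s2,1)→(s0,1,→)
state=s0 head=6 tape=0B10B1[B]BBB   (s0,B)→(s0,0,←)
state=s0 head=5 tape=0B10B[1]0BBB   (s0,1)→(s0,0,←)
state=s0 head=4 tape=0B10[B]00BBB   (s0,B)→(s0,0,←)
state=s0 head=3 tape=0B1[0]000BBB   (s0,0)→(s1,0,→)
state=s1 head=4 tape=0B10[0]00BBB   (s1,0)→(s2,0,←)
state=s2 head=3 tape=0B1[0]000BBB   (s2,0)→(s1,1,←)
state=s1 head=2 tape=0B[1]1000BBB   (s1,1)→(s2,B,→)
state=s2 head=3 tape=0BB[1]000BBB   (s2,1)→(s0,1,→)
state=s0 head=4 tape=0BB1[0]00BBB   (s0,0)→(s1,0,→)
state=s1 head=5 tape=0BB10[0]0BBB   (s1,0)→(s2,0,←)
state=s2 head=4 tape=0BB1[0]00BBB   (s2,0)→(s1,1,←)
state=s1 head=3 tape=0BB[1]100BBB   (s1,1)→(s2,B,→)
state=s2 head=4 tape=0BBB[1]00BBB   (s2,1)→(s0,1,→)
state=s0 head=5 tape=0BBB1[0]0BBB   (s0,0)→(s1,0,→)
state=s1 head=6 tape=0BBB10[0]BBB   (s1,0)→(s2,0,←)
state=s2 head=5 tape=0BBB1[0]0BBB   (s2,0)→(s1,1,←)
state=s1 head=4 tape=0BBB[1]10BBB   (s1,1)→(s2,B,→)
state=s2 head=5 tape=0BBBB[1]0BBB   (s2,1)→(s0,1,→)
state=s0 head=6 tape=0BBBB1[0]BBB   (s0,0)→(s1,0,→)
state=s1 head=7 tape=0BBBB10[B]BB   (s1,B)→(s1,1,·)
state=s1 head=7 tape=0BBBB10[1]BB   (s1,1)→(s2,B,→)
state=s2 head=8 tape=0BBBB10B[B]B   (s2,B)→(s1,1,←)
state=s1 head=7 tape=0BBBB10[B]1B   (s1,B)→(s1,1,·)
state=s1 head=7 tape=0BBBB10[1]1B   (s1,1)→(s2,B,→)
state=s2 head=8 tape=0BBBB10B[1]B   (s2,1)→(s0,1,→)
state=s0 head=9 tape=0BBBB10B1[B]   (s0,B)→(s0,0,←)
state=s0 head=8 tape=0BBBB10B[1]0   (s0,1)→(s0,0,←)
state=s0 head=7 tape=0BBBB10[B]00   (s0,B)→(s0,0,←)
state=s0 head=6 tape=0BBBB1[0]000   (s0,0)→(s1,0,→)
state=s1 head=7 tape=0BBBB10[0]00   (s1,0)→(s2,0,←)
state=s2 head=6 tape=0BBBB1[0]000   (s2,0)→(s1,1,←)
state=s1 head=5 tape=0BBBB[1]1000
After 37 steps: state s1, head at 5, tape 0BBBB11000.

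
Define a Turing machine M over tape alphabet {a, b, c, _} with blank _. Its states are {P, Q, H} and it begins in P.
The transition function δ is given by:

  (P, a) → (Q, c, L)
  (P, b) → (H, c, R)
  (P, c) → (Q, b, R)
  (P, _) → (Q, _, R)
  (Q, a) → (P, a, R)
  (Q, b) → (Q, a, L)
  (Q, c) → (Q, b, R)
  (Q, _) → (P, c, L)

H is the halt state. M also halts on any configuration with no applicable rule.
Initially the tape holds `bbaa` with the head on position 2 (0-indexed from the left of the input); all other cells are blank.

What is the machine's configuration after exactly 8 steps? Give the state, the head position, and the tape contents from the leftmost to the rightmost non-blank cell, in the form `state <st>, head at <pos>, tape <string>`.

state Q, head at 0, tape bacca

state=P head=2 tape=__bb[a]a   (P,a)→(Q,c,L)
state=Q head=1 tape=__b[b]ca   (Q,b)→(Q,a,L)
state=Q head=0 tape=__[b]aca   (Q,b)→(Q,a,L)
state=Q head=-1 tape=_[_]aaca   (Q,_)→(P,c,L)
state=P head=-2 tape=[_]caaca   (P,_)→(Q,_,R)
state=Q head=-1 tape=_[c]aaca   (Q,c)→(Q,b,R)
state=Q head=0 tape=_b[a]aca   (Q,a)→(P,a,R)
state=P head=1 tape=_ba[a]ca   (P,a)→(Q,c,L)
state=Q head=0 tape=_b[a]cca
After 8 steps: state Q, head at 0, tape bacca.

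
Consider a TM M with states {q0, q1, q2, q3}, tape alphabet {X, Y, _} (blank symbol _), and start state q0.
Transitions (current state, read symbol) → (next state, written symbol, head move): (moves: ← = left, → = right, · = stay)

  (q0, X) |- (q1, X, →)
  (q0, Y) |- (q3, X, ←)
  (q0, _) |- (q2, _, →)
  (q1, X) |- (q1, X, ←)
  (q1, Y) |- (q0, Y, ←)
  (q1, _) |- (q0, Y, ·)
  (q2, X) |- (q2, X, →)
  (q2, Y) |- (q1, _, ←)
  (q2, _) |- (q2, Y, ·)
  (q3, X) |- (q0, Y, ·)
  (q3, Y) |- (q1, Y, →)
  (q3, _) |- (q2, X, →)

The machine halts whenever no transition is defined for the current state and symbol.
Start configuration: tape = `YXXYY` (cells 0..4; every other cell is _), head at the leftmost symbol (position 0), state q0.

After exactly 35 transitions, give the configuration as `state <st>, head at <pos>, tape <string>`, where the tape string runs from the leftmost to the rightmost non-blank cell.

q0 | _____[Y]XXYY   read Y → write X, move ←, go to q3
q3 | ____[_]XXXYY   read _ → write X, move →, go to q2
q2 | ____X[X]XXYY   read X → write X, move →, go to q2
q2 | ____XX[X]XYY   read X → write X, move →, go to q2
q2 | ____XXX[X]YY   read X → write X, move →, go to q2
q2 | ____XXXX[Y]Y   read Y → write _, move ←, go to q1
q1 | ____XXX[X]_Y   read X → write X, move ←, go to q1
q1 | ____XX[X]X_Y   read X → write X, move ←, go to q1
q1 | ____X[X]XX_Y   read X → write X, move ←, go to q1
q1 | ____[X]XXX_Y   read X → write X, move ←, go to q1
q1 | ___[_]XXXX_Y   read _ → write Y, move ·, go to q0
q0 | ___[Y]XXXX_Y   read Y → write X, move ←, go to q3
q3 | __[_]XXXXX_Y   read _ → write X, move →, go to q2
q2 | __X[X]XXXX_Y   read X → write X, move →, go to q2
q2 | __XX[X]XXX_Y   read X → write X, move →, go to q2
q2 | __XXX[X]XX_Y   read X → write X, move →, go to q2
q2 | __XXXX[X]X_Y   read X → write X, move →, go to q2
q2 | __XXXXX[X]_Y   read X → write X, move →, go to q2
q2 | __XXXXXX[_]Y   read _ → write Y, move ·, go to q2
q2 | __XXXXXX[Y]Y   read Y → write _, move ←, go to q1
q1 | __XXXXX[X]_Y   read X → write X, move ←, go to q1
q1 | __XXXX[X]X_Y   read X → write X, move ←, go to q1
q1 | __XXX[X]XX_Y   read X → write X, move ←, go to q1
q1 | __XX[X]XXX_Y   read X → write X, move ←, go to q1
q1 | __X[X]XXXX_Y   read X → write X, move ←, go to q1
q1 | __[X]XXXXX_Y   read X → write X, move ←, go to q1
q1 | _[_]XXXXXX_Y   read _ → write Y, move ·, go to q0
q0 | _[Y]XXXXXX_Y   read Y → write X, move ←, go to q3
q3 | [_]XXXXXXX_Y   read _ → write X, move →, go to q2
q2 | X[X]XXXXXX_Y   read X → write X, move →, go to q2
q2 | XX[X]XXXXX_Y   read X → write X, move →, go to q2
q2 | XXX[X]XXXX_Y   read X → write X, move →, go to q2
q2 | XXXX[X]XXX_Y   read X → write X, move →, go to q2
q2 | XXXXX[X]XX_Y   read X → write X, move →, go to q2
q2 | XXXXXX[X]X_Y   read X → write X, move →, go to q2
q2 | XXXXXXX[X]_Y
After 35 steps: state q2, head at 2, tape XXXXXXXX_Y.

state q2, head at 2, tape XXXXXXXX_Y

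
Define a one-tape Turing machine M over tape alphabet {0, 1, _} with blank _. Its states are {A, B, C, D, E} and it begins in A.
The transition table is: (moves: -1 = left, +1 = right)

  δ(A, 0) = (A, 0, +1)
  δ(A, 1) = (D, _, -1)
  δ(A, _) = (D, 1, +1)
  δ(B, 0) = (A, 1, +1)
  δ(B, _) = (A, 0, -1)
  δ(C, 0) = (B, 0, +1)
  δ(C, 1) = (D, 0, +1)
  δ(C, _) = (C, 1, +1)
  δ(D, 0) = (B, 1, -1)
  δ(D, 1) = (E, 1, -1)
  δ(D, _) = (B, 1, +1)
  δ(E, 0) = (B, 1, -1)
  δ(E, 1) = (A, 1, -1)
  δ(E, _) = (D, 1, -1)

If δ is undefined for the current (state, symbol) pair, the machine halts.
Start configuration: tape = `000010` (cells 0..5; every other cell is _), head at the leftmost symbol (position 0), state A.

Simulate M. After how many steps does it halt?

A | __[0]00010   read 0 → write 0, move +1, go to A
A | __0[0]0010   read 0 → write 0, move +1, go to A
A | __00[0]010   read 0 → write 0, move +1, go to A
A | __000[0]10   read 0 → write 0, move +1, go to A
A | __0000[1]0   read 1 → write _, move -1, go to D
D | __000[0]_0   read 0 → write 1, move -1, go to B
B | __00[0]1_0   read 0 → write 1, move +1, go to A
A | __001[1]_0   read 1 → write _, move -1, go to D
D | __00[1]__0   read 1 → write 1, move -1, go to E
E | __0[0]1__0   read 0 → write 1, move -1, go to B
B | __[0]11__0   read 0 → write 1, move +1, go to A
A | __1[1]1__0   read 1 → write _, move -1, go to D
D | __[1]_1__0   read 1 → write 1, move -1, go to E
E | _[_]1_1__0   read _ → write 1, move -1, go to D
D | [_]11_1__0   read _ → write 1, move +1, go to B
B | 1[1]1_1__0
M halts after 15 transitions.

15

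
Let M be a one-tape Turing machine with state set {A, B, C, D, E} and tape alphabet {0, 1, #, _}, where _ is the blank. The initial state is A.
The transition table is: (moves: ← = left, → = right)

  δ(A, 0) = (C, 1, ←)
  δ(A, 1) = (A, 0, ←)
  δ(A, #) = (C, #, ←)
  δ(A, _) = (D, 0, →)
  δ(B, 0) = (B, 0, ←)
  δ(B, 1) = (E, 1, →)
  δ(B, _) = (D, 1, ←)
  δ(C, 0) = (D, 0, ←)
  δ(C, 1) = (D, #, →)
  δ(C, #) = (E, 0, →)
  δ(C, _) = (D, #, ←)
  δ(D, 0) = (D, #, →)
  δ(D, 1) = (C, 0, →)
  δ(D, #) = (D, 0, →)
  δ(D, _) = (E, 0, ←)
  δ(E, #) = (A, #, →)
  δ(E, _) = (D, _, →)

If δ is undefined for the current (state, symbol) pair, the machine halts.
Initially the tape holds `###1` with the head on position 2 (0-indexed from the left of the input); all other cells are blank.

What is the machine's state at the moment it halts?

E

A | ##[#]1_   read # → write #, move ←, go to C
C | #[#]#1_   read # → write 0, move →, go to E
E | #0[#]1_   read # → write #, move →, go to A
A | #0#[1]_   read 1 → write 0, move ←, go to A
A | #0[#]0_   read # → write #, move ←, go to C
C | #[0]#0_   read 0 → write 0, move ←, go to D
D | [#]0#0_   read # → write 0, move →, go to D
D | 0[0]#0_   read 0 → write #, move →, go to D
D | 0#[#]0_   read # → write 0, move →, go to D
D | 0#0[0]_   read 0 → write #, move →, go to D
D | 0#0#[_]   read _ → write 0, move ←, go to E
E | 0#0[#]0   read # → write #, move →, go to A
A | 0#0#[0]   read 0 → write 1, move ←, go to C
C | 0#0[#]1   read # → write 0, move →, go to E
E | 0#00[1]
No transition is defined for (E, 1); M halts in state E.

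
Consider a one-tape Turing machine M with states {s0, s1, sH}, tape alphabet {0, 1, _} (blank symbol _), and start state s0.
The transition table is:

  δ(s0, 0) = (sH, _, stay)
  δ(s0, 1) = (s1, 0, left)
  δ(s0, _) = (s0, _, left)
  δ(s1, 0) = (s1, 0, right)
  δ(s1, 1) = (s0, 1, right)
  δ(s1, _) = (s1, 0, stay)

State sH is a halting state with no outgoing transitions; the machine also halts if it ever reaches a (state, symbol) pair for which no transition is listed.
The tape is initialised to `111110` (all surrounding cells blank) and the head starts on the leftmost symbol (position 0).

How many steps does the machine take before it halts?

8

s0 | _[1]11110   read 1 → write 0, move left, go to s1
s1 | [_]011110   read _ → write 0, move stay, go to s1
s1 | [0]011110   read 0 → write 0, move right, go to s1
s1 | 0[0]11110   read 0 → write 0, move right, go to s1
s1 | 00[1]1110   read 1 → write 1, move right, go to s0
s0 | 001[1]110   read 1 → write 0, move left, go to s1
s1 | 00[1]0110   read 1 → write 1, move right, go to s0
s0 | 001[0]110   read 0 → write _, move stay, go to sH
sH | 001[_]110
M halts after 8 transitions.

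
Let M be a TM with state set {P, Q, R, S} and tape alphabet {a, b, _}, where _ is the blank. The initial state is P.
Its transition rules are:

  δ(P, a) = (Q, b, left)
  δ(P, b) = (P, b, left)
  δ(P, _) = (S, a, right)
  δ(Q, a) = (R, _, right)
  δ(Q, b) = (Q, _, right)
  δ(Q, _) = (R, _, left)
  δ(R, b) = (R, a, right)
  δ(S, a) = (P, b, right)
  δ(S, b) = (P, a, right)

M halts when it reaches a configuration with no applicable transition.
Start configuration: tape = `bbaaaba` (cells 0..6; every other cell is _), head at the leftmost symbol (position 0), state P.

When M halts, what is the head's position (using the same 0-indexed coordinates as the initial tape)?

P | _[b]baaaba   read b → write b, move left, go to P
P | [_]bbaaaba   read _ → write a, move right, go to S
S | a[b]baaaba   read b → write a, move right, go to P
P | aa[b]aaaba   read b → write b, move left, go to P
P | a[a]baaaba   read a → write b, move left, go to Q
Q | [a]bbaaaba   read a → write _, move right, go to R
R | _[b]baaaba   read b → write a, move right, go to R
R | _a[b]aaaba   read b → write a, move right, go to R
R | _aa[a]aaba
At halt the head is at cell 2.

2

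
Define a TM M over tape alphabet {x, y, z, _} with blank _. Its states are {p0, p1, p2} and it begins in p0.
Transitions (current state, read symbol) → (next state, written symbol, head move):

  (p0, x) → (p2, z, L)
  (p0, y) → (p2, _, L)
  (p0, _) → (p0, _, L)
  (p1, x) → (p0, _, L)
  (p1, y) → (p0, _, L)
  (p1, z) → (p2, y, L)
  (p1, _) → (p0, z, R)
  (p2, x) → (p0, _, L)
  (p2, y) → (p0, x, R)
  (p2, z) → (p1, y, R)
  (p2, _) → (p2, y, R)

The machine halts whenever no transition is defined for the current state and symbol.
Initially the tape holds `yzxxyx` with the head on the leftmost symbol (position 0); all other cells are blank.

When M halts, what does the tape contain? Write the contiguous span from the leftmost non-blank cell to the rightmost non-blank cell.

xz__xyx

state=p0 head=0 tape=_[y]zxxyx   (p0,y)→(p2,_,L)
state=p2 head=-1 tape=[_]_zxxyx   (p2,_)→(p2,y,R)
state=p2 head=0 tape=y[_]zxxyx   (p2,_)→(p2,y,R)
state=p2 head=1 tape=yy[z]xxyx   (p2,z)→(p1,y,R)
state=p1 head=2 tape=yyy[x]xyx   (p1,x)→(p0,_,L)
state=p0 head=1 tape=yy[y]_xyx   (p0,y)→(p2,_,L)
state=p2 head=0 tape=y[y]__xyx   (p2,y)→(p0,x,R)
state=p0 head=1 tape=yx[_]_xyx   (p0,_)→(p0,_,L)
state=p0 head=0 tape=y[x]__xyx   (p0,x)→(p2,z,L)
state=p2 head=-1 tape=[y]z__xyx   (p2,y)→(p0,x,R)
state=p0 head=0 tape=x[z]__xyx
The non-blank tape span at halt is xz__xyx.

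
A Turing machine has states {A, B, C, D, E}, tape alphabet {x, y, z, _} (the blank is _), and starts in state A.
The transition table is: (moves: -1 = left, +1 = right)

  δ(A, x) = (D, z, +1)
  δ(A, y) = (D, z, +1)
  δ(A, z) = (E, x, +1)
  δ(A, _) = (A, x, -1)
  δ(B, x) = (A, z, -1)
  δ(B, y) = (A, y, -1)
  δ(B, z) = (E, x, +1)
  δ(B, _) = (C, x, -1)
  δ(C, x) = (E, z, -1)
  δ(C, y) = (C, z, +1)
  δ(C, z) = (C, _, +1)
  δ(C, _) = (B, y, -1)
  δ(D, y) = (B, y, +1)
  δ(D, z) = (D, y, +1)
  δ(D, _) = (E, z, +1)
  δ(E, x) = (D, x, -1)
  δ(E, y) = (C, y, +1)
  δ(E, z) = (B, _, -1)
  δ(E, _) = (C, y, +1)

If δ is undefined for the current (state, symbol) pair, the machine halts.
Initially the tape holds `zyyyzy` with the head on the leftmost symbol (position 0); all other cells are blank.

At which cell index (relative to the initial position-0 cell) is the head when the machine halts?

3

A | [z]yyyzy____   read z → write x, move +1, go to E
E | x[y]yyzy____   read y → write y, move +1, go to C
C | xy[y]yzy____   read y → write z, move +1, go to C
C | xyz[y]zy____   read y → write z, move +1, go to C
C | xyzz[z]y____   read z → write _, move +1, go to C
C | xyzz_[y]____   read y → write z, move +1, go to C
C | xyzz_z[_]___   read _ → write y, move -1, go to B
B | xyzz_[z]y___   read z → write x, move +1, go to E
E | xyzz_x[y]___   read y → write y, move +1, go to C
C | xyzz_xy[_]__   read _ → write y, move -1, go to B
B | xyzz_x[y]y__   read y → write y, move -1, go to A
A | xyzz_[x]yy__   read x → write z, move +1, go to D
D | xyzz_z[y]y__   read y → write y, move +1, go to B
B | xyzz_zy[y]__   read y → write y, move -1, go to A
A | xyzz_z[y]y__   read y → write z, move +1, go to D
D | xyzz_zz[y]__   read y → write y, move +1, go to B
B | xyzz_zzy[_]_   read _ → write x, move -1, go to C
C | xyzz_zz[y]x_   read y → write z, move +1, go to C
C | xyzz_zzz[x]_   read x → write z, move -1, go to E
E | xyzz_zz[z]z_   read z → write _, move -1, go to B
B | xyzz_z[z]_z_   read z → write x, move +1, go to E
E | xyzz_zx[_]z_   read _ → write y, move +1, go to C
C | xyzz_zxy[z]_   read z → write _, move +1, go to C
C | xyzz_zxy_[_]   read _ → write y, move -1, go to B
B | xyzz_zxy[_]y   read _ → write x, move -1, go to C
C | xyzz_zx[y]xy   read y → write z, move +1, go to C
C | xyzz_zxz[x]y   read x → write z, move -1, go to E
E | xyzz_zx[z]zy   read z → write _, move -1, go to B
B | xyzz_z[x]_zy   read x → write z, move -1, go to A
A | xyzz_[z]z_zy   read z → write x, move +1, go to E
E | xyzz_x[z]_zy   read z → write _, move -1, go to B
B | xyzz_[x]__zy   read x → write z, move -1, go to A
A | xyzz[_]z__zy   read _ → write x, move -1, go to A
A | xyz[z]xz__zy   read z → write x, move +1, go to E
E | xyzx[x]z__zy   read x → write x, move -1, go to D
D | xyz[x]xz__zy
At halt the head is at cell 3.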